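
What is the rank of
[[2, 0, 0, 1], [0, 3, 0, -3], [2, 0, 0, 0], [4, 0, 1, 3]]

R1 ← 1/2·R1
  [ 1  0  0  1/2 ]
  [ 0  3  0   -3 ]
  [ 2  0  0    0 ]
  [ 4  0  1    3 ]
R3 ← R3 − 2·R1
  [ 1  0  0  1/2 ]
  [ 0  3  0   -3 ]
  [ 0  0  0   -1 ]
  [ 4  0  1    3 ]
R4 ← R4 − 4·R1
  [ 1  0  0  1/2 ]
  [ 0  3  0   -3 ]
  [ 0  0  0   -1 ]
  [ 0  0  1    1 ]
R2 ← 1/3·R2
  [ 1  0  0  1/2 ]
  [ 0  1  0   -1 ]
  [ 0  0  0   -1 ]
  [ 0  0  1    1 ]
R3 ↔ R4
  [ 1  0  0  1/2 ]
  [ 0  1  0   -1 ]
  [ 0  0  1    1 ]
  [ 0  0  0   -1 ]
R4 ← -1·R4
  [ 1  0  0  1/2 ]
  [ 0  1  0   -1 ]
  [ 0  0  1    1 ]
  [ 0  0  0    1 ]
R3 ← R3 − R4
  [ 1  0  0  1/2 ]
  [ 0  1  0   -1 ]
  [ 0  0  1    0 ]
  [ 0  0  0    1 ]
R2 ← R2 + R4
  [ 1  0  0  1/2 ]
  [ 0  1  0    0 ]
  [ 0  0  1    0 ]
  [ 0  0  0    1 ]
R1 ← R1 − 1/2·R4
  [ 1  0  0  0 ]
  [ 0  1  0  0 ]
  [ 0  0  1  0 ]
  [ 0  0  0  1 ]
The reduced form has 4 nonzero rows.

rank = 4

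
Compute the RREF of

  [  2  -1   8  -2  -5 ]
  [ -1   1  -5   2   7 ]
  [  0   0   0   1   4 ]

r1 := 1/2·r1
  [  1  -1/2   4  -1  -5/2 ]
  [ -1     1  -5   2     7 ]
  [  0     0   0   1     4 ]
r2 := r2 + r1
  [ 1  -1/2   4  -1  -5/2 ]
  [ 0   1/2  -1   1   9/2 ]
  [ 0     0   0   1     4 ]
r2 := 2·r2
  [ 1  -1/2   4  -1  -5/2 ]
  [ 0     1  -2   2     9 ]
  [ 0     0   0   1     4 ]
r2 := r2 − 2·r3
  [ 1  -1/2   4  -1  -5/2 ]
  [ 0     1  -2   0     1 ]
  [ 0     0   0   1     4 ]
r1 := r1 + r3
  [ 1  -1/2   4  0  3/2 ]
  [ 0     1  -2  0    1 ]
  [ 0     0   0  1    4 ]
r1 := r1 + 1/2·r2
  [ 1  0   3  0  2 ]
  [ 0  1  -2  0  1 ]
  [ 0  0   0  1  4 ]

[[1, 0, 3, 0, 2], [0, 1, -2, 0, 1], [0, 0, 0, 1, 4]]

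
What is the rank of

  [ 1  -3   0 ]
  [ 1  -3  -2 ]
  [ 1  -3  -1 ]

r2 := r2 − r1
  [ 1  -3   0 ]
  [ 0   0  -2 ]
  [ 1  -3  -1 ]
r3 := r3 − r1
  [ 1  -3   0 ]
  [ 0   0  -2 ]
  [ 0   0  -1 ]
r2 := -1/2·r2
  [ 1  -3   0 ]
  [ 0   0   1 ]
  [ 0   0  -1 ]
r3 := r3 + r2
  [ 1  -3  0 ]
  [ 0   0  1 ]
  [ 0   0  0 ]
The reduced form has 2 nonzero rows.

rank = 2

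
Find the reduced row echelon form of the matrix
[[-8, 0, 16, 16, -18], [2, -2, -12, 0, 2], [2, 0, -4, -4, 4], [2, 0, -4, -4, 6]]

[[1, 0, -2, -2, 0], [0, 1, 4, -2, 0], [0, 0, 0, 0, 1], [0, 0, 0, 0, 0]]

ρ1 := -1/8·ρ1
  [ 1   0   -2  -2  9/4 ]
  [ 2  -2  -12   0    2 ]
  [ 2   0   -4  -4    4 ]
  [ 2   0   -4  -4    6 ]
ρ2 := ρ2 − 2·ρ1
  [ 1   0  -2  -2   9/4 ]
  [ 0  -2  -8   4  -5/2 ]
  [ 2   0  -4  -4     4 ]
  [ 2   0  -4  -4     6 ]
ρ3 := ρ3 − 2·ρ1
  [ 1   0  -2  -2   9/4 ]
  [ 0  -2  -8   4  -5/2 ]
  [ 0   0   0   0  -1/2 ]
  [ 2   0  -4  -4     6 ]
ρ4 := ρ4 − 2·ρ1
  [ 1   0  -2  -2   9/4 ]
  [ 0  -2  -8   4  -5/2 ]
  [ 0   0   0   0  -1/2 ]
  [ 0   0   0   0   3/2 ]
ρ2 := -1/2·ρ2
  [ 1  0  -2  -2   9/4 ]
  [ 0  1   4  -2   5/4 ]
  [ 0  0   0   0  -1/2 ]
  [ 0  0   0   0   3/2 ]
ρ3 := -2·ρ3
  [ 1  0  -2  -2  9/4 ]
  [ 0  1   4  -2  5/4 ]
  [ 0  0   0   0    1 ]
  [ 0  0   0   0  3/2 ]
ρ4 := ρ4 − 3/2·ρ3
  [ 1  0  -2  -2  9/4 ]
  [ 0  1   4  -2  5/4 ]
  [ 0  0   0   0    1 ]
  [ 0  0   0   0    0 ]
ρ2 := ρ2 − 5/4·ρ3
  [ 1  0  -2  -2  9/4 ]
  [ 0  1   4  -2    0 ]
  [ 0  0   0   0    1 ]
  [ 0  0   0   0    0 ]
ρ1 := ρ1 − 9/4·ρ3
  [ 1  0  -2  -2  0 ]
  [ 0  1   4  -2  0 ]
  [ 0  0   0   0  1 ]
  [ 0  0   0   0  0 ]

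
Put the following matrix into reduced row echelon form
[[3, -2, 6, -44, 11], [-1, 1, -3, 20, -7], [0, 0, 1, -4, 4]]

[[1, 0, 0, -4, -3], [0, 1, 0, 4, 2], [0, 0, 1, -4, 4]]

ρ1 → 1/3·ρ1
  [  1  -2/3   2  -44/3  11/3 ]
  [ -1     1  -3     20    -7 ]
  [  0     0   1     -4     4 ]
ρ2 → ρ2 + ρ1
  [ 1  -2/3   2  -44/3   11/3 ]
  [ 0   1/3  -1   16/3  -10/3 ]
  [ 0     0   1     -4      4 ]
ρ2 → 3·ρ2
  [ 1  -2/3   2  -44/3  11/3 ]
  [ 0     1  -3     16   -10 ]
  [ 0     0   1     -4     4 ]
ρ2 → ρ2 + 3·ρ3
  [ 1  -2/3  2  -44/3  11/3 ]
  [ 0     1  0      4     2 ]
  [ 0     0  1     -4     4 ]
ρ1 → ρ1 − 2·ρ3
  [ 1  -2/3  0  -20/3  -13/3 ]
  [ 0     1  0      4      2 ]
  [ 0     0  1     -4      4 ]
ρ1 → ρ1 + 2/3·ρ2
  [ 1  0  0  -4  -3 ]
  [ 0  1  0   4   2 ]
  [ 0  0  1  -4   4 ]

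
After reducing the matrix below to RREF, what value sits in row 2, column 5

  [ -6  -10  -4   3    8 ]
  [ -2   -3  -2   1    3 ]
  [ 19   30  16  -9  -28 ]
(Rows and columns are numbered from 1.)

1

ρ1 := -1/6·ρ1
  [  1  5/3  2/3  -1/2  -4/3 ]
  [ -2   -3   -2     1     3 ]
  [ 19   30   16    -9   -28 ]
ρ2 := ρ2 + 2·ρ1
  [  1  5/3   2/3  -1/2  -4/3 ]
  [  0  1/3  -2/3     0   1/3 ]
  [ 19   30    16    -9   -28 ]
ρ3 := ρ3 − 19·ρ1
  [ 1   5/3   2/3  -1/2  -4/3 ]
  [ 0   1/3  -2/3     0   1/3 ]
  [ 0  -5/3  10/3   1/2  -8/3 ]
ρ2 := 3·ρ2
  [ 1   5/3   2/3  -1/2  -4/3 ]
  [ 0     1    -2     0     1 ]
  [ 0  -5/3  10/3   1/2  -8/3 ]
ρ3 := ρ3 + 5/3·ρ2
  [ 1  5/3  2/3  -1/2  -4/3 ]
  [ 0    1   -2     0     1 ]
  [ 0    0    0   1/2    -1 ]
ρ3 := 2·ρ3
  [ 1  5/3  2/3  -1/2  -4/3 ]
  [ 0    1   -2     0     1 ]
  [ 0    0    0     1    -2 ]
ρ1 := ρ1 + 1/2·ρ3
  [ 1  5/3  2/3  0  -7/3 ]
  [ 0    1   -2  0     1 ]
  [ 0    0    0  1    -2 ]
ρ1 := ρ1 − 5/3·ρ2
  [ 1  0   4  0  -4 ]
  [ 0  1  -2  0   1 ]
  [ 0  0   0  1  -2 ]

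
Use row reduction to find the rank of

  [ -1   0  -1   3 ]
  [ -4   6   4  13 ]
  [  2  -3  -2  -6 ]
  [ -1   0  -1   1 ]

R1 := -1·R1
R2 := R2 + 4·R1
R3 := R3 − 2·R1
R4 := R4 + R1
R2 := 1/6·R2
R3 := R3 + 3·R2
R3 := 2·R3
R4 := R4 + 2·R3
R2 := R2 − 1/6·R3
R1 := R1 + 3·R3
The reduced form has 3 nonzero rows.

rank = 3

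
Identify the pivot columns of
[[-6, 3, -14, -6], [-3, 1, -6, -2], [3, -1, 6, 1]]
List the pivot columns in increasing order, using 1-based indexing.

Multiply ρ1 by -1/6.
  [  1  -1/2  7/3   1 ]
  [ -3     1   -6  -2 ]
  [  3    -1    6   1 ]
Add 3 times ρ1 to ρ2.
  [ 1  -1/2  7/3  1 ]
  [ 0  -1/2    1  1 ]
  [ 3    -1    6  1 ]
Subtract 3 times ρ1 from ρ3.
  [ 1  -1/2  7/3   1 ]
  [ 0  -1/2    1   1 ]
  [ 0   1/2   -1  -2 ]
Multiply ρ2 by -2.
  [ 1  -1/2  7/3   1 ]
  [ 0     1   -2  -2 ]
  [ 0   1/2   -1  -2 ]
Subtract 1/2 times ρ2 from ρ3.
  [ 1  -1/2  7/3   1 ]
  [ 0     1   -2  -2 ]
  [ 0     0    0  -1 ]
Multiply ρ3 by -1.
  [ 1  -1/2  7/3   1 ]
  [ 0     1   -2  -2 ]
  [ 0     0    0   1 ]
Add 2 times ρ3 to ρ2.
  [ 1  -1/2  7/3  1 ]
  [ 0     1   -2  0 ]
  [ 0     0    0  1 ]
Subtract ρ3 from ρ1.
  [ 1  -1/2  7/3  0 ]
  [ 0     1   -2  0 ]
  [ 0     0    0  1 ]
Add 1/2 times ρ2 to ρ1.
  [ 1  0  4/3  0 ]
  [ 0  1   -2  0 ]
  [ 0  0    0  1 ]
Pivot columns are the columns containing a leading 1.

1, 2, 4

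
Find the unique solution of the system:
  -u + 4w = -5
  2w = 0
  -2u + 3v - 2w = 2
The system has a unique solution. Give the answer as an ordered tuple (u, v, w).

Form the augmented matrix and row-reduce:
  [ -1  0   4  |  -5 ]
  [  0  0   2  |   0 ]
  [ -2  3  -2  |   2 ]
Multiply r1 by -1.
Add 2 times r1 to r3.
Swap r2 and r3.
Multiply r2 by 1/3.
Multiply r3 by 1/2.
Add 10/3 times r3 to r2.
Add 4 times r3 to r1.
Reading off the last column: u = 5, v = 4, w = 0.

(5, 4, 0)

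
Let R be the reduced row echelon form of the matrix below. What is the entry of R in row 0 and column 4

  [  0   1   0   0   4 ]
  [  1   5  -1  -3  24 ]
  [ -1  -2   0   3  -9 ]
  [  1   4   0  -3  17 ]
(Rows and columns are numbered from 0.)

1

r1 ↔ r2
  [  1   5  -1  -3  24 ]
  [  0   1   0   0   4 ]
  [ -1  -2   0   3  -9 ]
  [  1   4   0  -3  17 ]
r3 ← r3 + r1
  [ 1  5  -1  -3  24 ]
  [ 0  1   0   0   4 ]
  [ 0  3  -1   0  15 ]
  [ 1  4   0  -3  17 ]
r4 ← r4 − r1
  [ 1   5  -1  -3  24 ]
  [ 0   1   0   0   4 ]
  [ 0   3  -1   0  15 ]
  [ 0  -1   1   0  -7 ]
r3 ← r3 − 3·r2
  [ 1   5  -1  -3  24 ]
  [ 0   1   0   0   4 ]
  [ 0   0  -1   0   3 ]
  [ 0  -1   1   0  -7 ]
r4 ← r4 + r2
  [ 1  5  -1  -3  24 ]
  [ 0  1   0   0   4 ]
  [ 0  0  -1   0   3 ]
  [ 0  0   1   0  -3 ]
r3 ← -1·r3
  [ 1  5  -1  -3  24 ]
  [ 0  1   0   0   4 ]
  [ 0  0   1   0  -3 ]
  [ 0  0   1   0  -3 ]
r4 ← r4 − r3
  [ 1  5  -1  -3  24 ]
  [ 0  1   0   0   4 ]
  [ 0  0   1   0  -3 ]
  [ 0  0   0   0   0 ]
r1 ← r1 + r3
  [ 1  5  0  -3  21 ]
  [ 0  1  0   0   4 ]
  [ 0  0  1   0  -3 ]
  [ 0  0  0   0   0 ]
r1 ← r1 − 5·r2
  [ 1  0  0  -3   1 ]
  [ 0  1  0   0   4 ]
  [ 0  0  1   0  -3 ]
  [ 0  0  0   0   0 ]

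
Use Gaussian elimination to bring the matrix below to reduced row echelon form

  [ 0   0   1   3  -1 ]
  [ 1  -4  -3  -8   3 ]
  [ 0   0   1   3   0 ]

[[1, -4, 0, 1, 0], [0, 0, 1, 3, 0], [0, 0, 0, 0, 1]]

ρ1 <=> ρ2
ρ3 ← ρ3 − ρ2
ρ2 ← ρ2 + ρ3
ρ1 ← ρ1 − 3·ρ3
ρ1 ← ρ1 + 3·ρ2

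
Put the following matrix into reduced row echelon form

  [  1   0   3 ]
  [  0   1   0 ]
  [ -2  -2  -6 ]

[[1, 0, 3], [0, 1, 0], [0, 0, 0]]

Add 2 times R1 to R3.
  [ 1   0  3 ]
  [ 0   1  0 ]
  [ 0  -2  0 ]
Add 2 times R2 to R3.
  [ 1  0  3 ]
  [ 0  1  0 ]
  [ 0  0  0 ]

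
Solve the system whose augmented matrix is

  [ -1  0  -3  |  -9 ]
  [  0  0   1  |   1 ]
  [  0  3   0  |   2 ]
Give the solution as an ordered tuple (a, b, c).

(6, 2/3, 1)

Multiply R1 by -1.
  [ 1  0  3  |  9 ]
  [ 0  0  1  |  1 ]
  [ 0  3  0  |  2 ]
Swap R2 and R3.
  [ 1  0  3  |  9 ]
  [ 0  3  0  |  2 ]
  [ 0  0  1  |  1 ]
Multiply R2 by 1/3.
  [ 1  0  3  |    9 ]
  [ 0  1  0  |  2/3 ]
  [ 0  0  1  |    1 ]
Subtract 3 times R3 from R1.
  [ 1  0  0  |    6 ]
  [ 0  1  0  |  2/3 ]
  [ 0  0  1  |    1 ]
Reading off the last column: a = 6, b = 2/3, c = 1.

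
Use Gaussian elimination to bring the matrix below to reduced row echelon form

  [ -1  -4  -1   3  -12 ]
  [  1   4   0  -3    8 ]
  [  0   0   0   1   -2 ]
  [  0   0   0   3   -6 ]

r1 := -1·r1
r2 := r2 − r1
r2 := -1·r2
r4 := r4 − 3·r3
r1 := r1 + 3·r3
r1 := r1 − r2

[[1, 4, 0, 0, 2], [0, 0, 1, 0, 4], [0, 0, 0, 1, -2], [0, 0, 0, 0, 0]]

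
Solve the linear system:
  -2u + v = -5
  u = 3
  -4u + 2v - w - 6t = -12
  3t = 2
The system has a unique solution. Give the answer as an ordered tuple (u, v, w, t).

(3, 1, -2, 2/3)

Form the augmented matrix and row-reduce:
  [ -2  1   0   0  |   -5 ]
  [  1  0   0   0  |    3 ]
  [ -4  2  -1  -6  |  -12 ]
  [  0  0   0   3  |    2 ]
R1 → -1/2·R1
  [  1  -1/2   0   0  |  5/2 ]
  [  1     0   0   0  |    3 ]
  [ -4     2  -1  -6  |  -12 ]
  [  0     0   0   3  |    2 ]
R2 → R2 − R1
  [  1  -1/2   0   0  |  5/2 ]
  [  0   1/2   0   0  |  1/2 ]
  [ -4     2  -1  -6  |  -12 ]
  [  0     0   0   3  |    2 ]
R3 → R3 + 4·R1
  [ 1  -1/2   0   0  |  5/2 ]
  [ 0   1/2   0   0  |  1/2 ]
  [ 0     0  -1  -6  |   -2 ]
  [ 0     0   0   3  |    2 ]
R2 → 2·R2
  [ 1  -1/2   0   0  |  5/2 ]
  [ 0     1   0   0  |    1 ]
  [ 0     0  -1  -6  |   -2 ]
  [ 0     0   0   3  |    2 ]
R3 → -1·R3
  [ 1  -1/2  0  0  |  5/2 ]
  [ 0     1  0  0  |    1 ]
  [ 0     0  1  6  |    2 ]
  [ 0     0  0  3  |    2 ]
R4 → 1/3·R4
  [ 1  -1/2  0  0  |  5/2 ]
  [ 0     1  0  0  |    1 ]
  [ 0     0  1  6  |    2 ]
  [ 0     0  0  1  |  2/3 ]
R3 → R3 − 6·R4
  [ 1  -1/2  0  0  |  5/2 ]
  [ 0     1  0  0  |    1 ]
  [ 0     0  1  0  |   -2 ]
  [ 0     0  0  1  |  2/3 ]
R1 → R1 + 1/2·R2
  [ 1  0  0  0  |    3 ]
  [ 0  1  0  0  |    1 ]
  [ 0  0  1  0  |   -2 ]
  [ 0  0  0  1  |  2/3 ]
Reading off the last column: u = 3, v = 1, w = -2, t = 2/3.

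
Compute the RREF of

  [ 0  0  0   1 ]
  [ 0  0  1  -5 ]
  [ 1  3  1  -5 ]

[[1, 3, 0, 0], [0, 0, 1, 0], [0, 0, 0, 1]]

R1 <-> R3
R2 ← R2 + 5·R3
R1 ← R1 + 5·R3
R1 ← R1 − R2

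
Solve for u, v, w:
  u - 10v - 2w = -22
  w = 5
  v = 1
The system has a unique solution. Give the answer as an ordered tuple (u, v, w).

(-2, 1, 5)

Form the augmented matrix and row-reduce:
  [ 1  -10  -2  |  -22 ]
  [ 0    0   1  |    5 ]
  [ 0    1   0  |    1 ]
r2 <-> r3
  [ 1  -10  -2  |  -22 ]
  [ 0    1   0  |    1 ]
  [ 0    0   1  |    5 ]
r1 -> r1 + 2·r3
  [ 1  -10  0  |  -12 ]
  [ 0    1  0  |    1 ]
  [ 0    0  1  |    5 ]
r1 -> r1 + 10·r2
  [ 1  0  0  |  -2 ]
  [ 0  1  0  |   1 ]
  [ 0  0  1  |   5 ]
Reading off the last column: u = -2, v = 1, w = 5.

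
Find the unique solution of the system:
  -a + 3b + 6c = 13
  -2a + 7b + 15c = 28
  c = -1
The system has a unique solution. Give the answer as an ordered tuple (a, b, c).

(-4, 5, -1)

Form the augmented matrix and row-reduce:
  [ -1  3   6  |  13 ]
  [ -2  7  15  |  28 ]
  [  0  0   1  |  -1 ]
R1 := -1·R1
R2 := R2 + 2·R1
R2 := R2 − 3·R3
R1 := R1 + 6·R3
R1 := R1 + 3·R2
Reading off the last column: a = -4, b = 5, c = -1.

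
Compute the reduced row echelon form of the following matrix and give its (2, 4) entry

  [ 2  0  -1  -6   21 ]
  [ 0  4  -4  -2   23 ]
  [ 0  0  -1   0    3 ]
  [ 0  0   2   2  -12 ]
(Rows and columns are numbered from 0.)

-3

R1 ← 1/2·R1
R2 ← 1/4·R2
R3 ← -1·R3
R4 ← R4 − 2·R3
R4 ← 1/2·R4
R2 ← R2 + 1/2·R4
R1 ← R1 + 3·R4
R2 ← R2 + R3
R1 ← R1 + 1/2·R3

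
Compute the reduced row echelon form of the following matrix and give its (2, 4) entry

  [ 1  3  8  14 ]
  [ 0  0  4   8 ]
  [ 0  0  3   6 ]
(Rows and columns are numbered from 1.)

ρ2 -> 1/4·ρ2
  [ 1  3  8  14 ]
  [ 0  0  1   2 ]
  [ 0  0  3   6 ]
ρ3 -> ρ3 − 3·ρ2
  [ 1  3  8  14 ]
  [ 0  0  1   2 ]
  [ 0  0  0   0 ]
ρ1 -> ρ1 − 8·ρ2
  [ 1  3  0  -2 ]
  [ 0  0  1   2 ]
  [ 0  0  0   0 ]

2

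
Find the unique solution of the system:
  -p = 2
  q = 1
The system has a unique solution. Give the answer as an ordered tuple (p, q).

(-2, 1)

Form the augmented matrix and row-reduce:
  [ -1  0  |  2 ]
  [  0  1  |  1 ]
R1 ← -1·R1
Reading off the last column: p = -2, q = 1.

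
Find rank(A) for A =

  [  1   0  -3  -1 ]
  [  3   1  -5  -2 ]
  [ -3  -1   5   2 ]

rank = 2

R2 := R2 − 3·R1
  [  1   0  -3  -1 ]
  [  0   1   4   1 ]
  [ -3  -1   5   2 ]
R3 := R3 + 3·R1
  [ 1   0  -3  -1 ]
  [ 0   1   4   1 ]
  [ 0  -1  -4  -1 ]
R3 := R3 + R2
  [ 1  0  -3  -1 ]
  [ 0  1   4   1 ]
  [ 0  0   0   0 ]
The reduced form has 2 nonzero rows.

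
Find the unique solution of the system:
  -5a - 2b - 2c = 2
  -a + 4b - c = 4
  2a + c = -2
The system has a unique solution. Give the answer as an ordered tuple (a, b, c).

Form the augmented matrix and row-reduce:
  [ -5  -2  -2  |   2 ]
  [ -1   4  -1  |   4 ]
  [  2   0   1  |  -2 ]
Multiply r1 by -1/5.
Add r1 to r2.
Subtract 2 times r1 from r3.
Multiply r2 by 5/22.
Add 4/5 times r2 to r3.
Multiply r3 by 11.
Add 3/22 times r3 to r2.
Subtract 2/5 times r3 from r1.
Subtract 2/5 times r2 from r1.
Reading off the last column: a = 2, b = 0, c = -6.

(2, 0, -6)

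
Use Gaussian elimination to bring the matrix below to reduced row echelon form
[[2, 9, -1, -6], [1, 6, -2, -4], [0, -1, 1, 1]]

R1 -> 1/2·R1
  [ 1  9/2  -1/2  -3 ]
  [ 1    6    -2  -4 ]
  [ 0   -1     1   1 ]
R2 -> R2 − R1
  [ 1  9/2  -1/2  -3 ]
  [ 0  3/2  -3/2  -1 ]
  [ 0   -1     1   1 ]
R2 -> 2/3·R2
  [ 1  9/2  -1/2    -3 ]
  [ 0    1    -1  -2/3 ]
  [ 0   -1     1     1 ]
R3 -> R3 + R2
  [ 1  9/2  -1/2    -3 ]
  [ 0    1    -1  -2/3 ]
  [ 0    0     0   1/3 ]
R3 -> 3·R3
  [ 1  9/2  -1/2    -3 ]
  [ 0    1    -1  -2/3 ]
  [ 0    0     0     1 ]
R2 -> R2 + 2/3·R3
  [ 1  9/2  -1/2  -3 ]
  [ 0    1    -1   0 ]
  [ 0    0     0   1 ]
R1 -> R1 + 3·R3
  [ 1  9/2  -1/2  0 ]
  [ 0    1    -1  0 ]
  [ 0    0     0  1 ]
R1 -> R1 − 9/2·R2
  [ 1  0   4  0 ]
  [ 0  1  -1  0 ]
  [ 0  0   0  1 ]

[[1, 0, 4, 0], [0, 1, -1, 0], [0, 0, 0, 1]]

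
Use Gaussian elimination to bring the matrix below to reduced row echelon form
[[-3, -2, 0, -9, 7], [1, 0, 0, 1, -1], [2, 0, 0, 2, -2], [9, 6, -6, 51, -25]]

[[1, 0, 0, 1, -1], [0, 1, 0, 3, -2], [0, 0, 1, -4, 2/3], [0, 0, 0, 0, 0]]

ρ1 ← -1/3·ρ1
  [ 1  2/3   0   3  -7/3 ]
  [ 1    0   0   1    -1 ]
  [ 2    0   0   2    -2 ]
  [ 9    6  -6  51   -25 ]
ρ2 ← ρ2 − ρ1
  [ 1   2/3   0   3  -7/3 ]
  [ 0  -2/3   0  -2   4/3 ]
  [ 2     0   0   2    -2 ]
  [ 9     6  -6  51   -25 ]
ρ3 ← ρ3 − 2·ρ1
  [ 1   2/3   0   3  -7/3 ]
  [ 0  -2/3   0  -2   4/3 ]
  [ 0  -4/3   0  -4   8/3 ]
  [ 9     6  -6  51   -25 ]
ρ4 ← ρ4 − 9·ρ1
  [ 1   2/3   0   3  -7/3 ]
  [ 0  -2/3   0  -2   4/3 ]
  [ 0  -4/3   0  -4   8/3 ]
  [ 0     0  -6  24    -4 ]
ρ2 ← -3/2·ρ2
  [ 1   2/3   0   3  -7/3 ]
  [ 0     1   0   3    -2 ]
  [ 0  -4/3   0  -4   8/3 ]
  [ 0     0  -6  24    -4 ]
ρ3 ← ρ3 + 4/3·ρ2
  [ 1  2/3   0   3  -7/3 ]
  [ 0    1   0   3    -2 ]
  [ 0    0   0   0     0 ]
  [ 0    0  -6  24    -4 ]
ρ3 <=> ρ4
  [ 1  2/3   0   3  -7/3 ]
  [ 0    1   0   3    -2 ]
  [ 0    0  -6  24    -4 ]
  [ 0    0   0   0     0 ]
ρ3 ← -1/6·ρ3
  [ 1  2/3  0   3  -7/3 ]
  [ 0    1  0   3    -2 ]
  [ 0    0  1  -4   2/3 ]
  [ 0    0  0   0     0 ]
ρ1 ← ρ1 − 2/3·ρ2
  [ 1  0  0   1   -1 ]
  [ 0  1  0   3   -2 ]
  [ 0  0  1  -4  2/3 ]
  [ 0  0  0   0    0 ]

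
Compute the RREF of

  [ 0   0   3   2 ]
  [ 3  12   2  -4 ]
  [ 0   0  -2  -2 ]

[[1, 4, 0, 0], [0, 0, 1, 0], [0, 0, 0, 1]]

R1 ↔ R2
  [ 3  12   2  -4 ]
  [ 0   0   3   2 ]
  [ 0   0  -2  -2 ]
R1 -> 1/3·R1
  [ 1  4  2/3  -4/3 ]
  [ 0  0    3     2 ]
  [ 0  0   -2    -2 ]
R2 -> 1/3·R2
  [ 1  4  2/3  -4/3 ]
  [ 0  0    1   2/3 ]
  [ 0  0   -2    -2 ]
R3 -> R3 + 2·R2
  [ 1  4  2/3  -4/3 ]
  [ 0  0    1   2/3 ]
  [ 0  0    0  -2/3 ]
R3 -> -3/2·R3
  [ 1  4  2/3  -4/3 ]
  [ 0  0    1   2/3 ]
  [ 0  0    0     1 ]
R2 -> R2 − 2/3·R3
  [ 1  4  2/3  -4/3 ]
  [ 0  0    1     0 ]
  [ 0  0    0     1 ]
R1 -> R1 + 4/3·R3
  [ 1  4  2/3  0 ]
  [ 0  0    1  0 ]
  [ 0  0    0  1 ]
R1 -> R1 − 2/3·R2
  [ 1  4  0  0 ]
  [ 0  0  1  0 ]
  [ 0  0  0  1 ]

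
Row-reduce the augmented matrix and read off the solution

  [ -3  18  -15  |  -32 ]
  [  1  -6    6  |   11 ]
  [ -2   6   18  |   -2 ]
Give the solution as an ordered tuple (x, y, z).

(-1, -5/3, 1/3)

R1 ← -1/3·R1
  [  1  -6   5  |  32/3 ]
  [  1  -6   6  |    11 ]
  [ -2   6  18  |    -2 ]
R2 ← R2 − R1
  [  1  -6   5  |  32/3 ]
  [  0   0   1  |   1/3 ]
  [ -2   6  18  |    -2 ]
R3 ← R3 + 2·R1
  [ 1  -6   5  |  32/3 ]
  [ 0   0   1  |   1/3 ]
  [ 0  -6  28  |  58/3 ]
R2 ↔ R3
  [ 1  -6   5  |  32/3 ]
  [ 0  -6  28  |  58/3 ]
  [ 0   0   1  |   1/3 ]
R2 ← -1/6·R2
  [ 1  -6      5  |   32/3 ]
  [ 0   1  -14/3  |  -29/9 ]
  [ 0   0      1  |    1/3 ]
R2 ← R2 + 14/3·R3
  [ 1  -6  5  |  32/3 ]
  [ 0   1  0  |  -5/3 ]
  [ 0   0  1  |   1/3 ]
R1 ← R1 − 5·R3
  [ 1  -6  0  |     9 ]
  [ 0   1  0  |  -5/3 ]
  [ 0   0  1  |   1/3 ]
R1 ← R1 + 6·R2
  [ 1  0  0  |    -1 ]
  [ 0  1  0  |  -5/3 ]
  [ 0  0  1  |   1/3 ]
Reading off the last column: x = -1, y = -5/3, z = 1/3.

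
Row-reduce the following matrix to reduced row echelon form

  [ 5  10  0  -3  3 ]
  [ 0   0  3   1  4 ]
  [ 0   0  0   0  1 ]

[[1, 2, 0, -3/5, 0], [0, 0, 1, 1/3, 0], [0, 0, 0, 0, 1]]

ρ1 -> 1/5·ρ1
ρ2 -> 1/3·ρ2
ρ2 -> ρ2 − 4/3·ρ3
ρ1 -> ρ1 − 3/5·ρ3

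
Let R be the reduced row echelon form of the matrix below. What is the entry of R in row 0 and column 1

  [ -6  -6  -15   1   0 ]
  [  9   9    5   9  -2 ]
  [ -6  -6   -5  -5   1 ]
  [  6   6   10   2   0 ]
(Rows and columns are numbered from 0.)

r1 -> -1/6·r1
  [  1   1  5/2  -1/6   0 ]
  [  9   9    5     9  -2 ]
  [ -6  -6   -5    -5   1 ]
  [  6   6   10     2   0 ]
r2 -> r2 − 9·r1
  [  1   1    5/2  -1/6   0 ]
  [  0   0  -35/2  21/2  -2 ]
  [ -6  -6     -5    -5   1 ]
  [  6   6     10     2   0 ]
r3 -> r3 + 6·r1
  [ 1  1    5/2  -1/6   0 ]
  [ 0  0  -35/2  21/2  -2 ]
  [ 0  0     10    -6   1 ]
  [ 6  6     10     2   0 ]
r4 -> r4 − 6·r1
  [ 1  1    5/2  -1/6   0 ]
  [ 0  0  -35/2  21/2  -2 ]
  [ 0  0     10    -6   1 ]
  [ 0  0     -5     3   0 ]
r2 -> -2/35·r2
  [ 1  1  5/2  -1/6     0 ]
  [ 0  0    1  -3/5  4/35 ]
  [ 0  0   10    -6     1 ]
  [ 0  0   -5     3     0 ]
r3 -> r3 − 10·r2
  [ 1  1  5/2  -1/6     0 ]
  [ 0  0    1  -3/5  4/35 ]
  [ 0  0    0     0  -1/7 ]
  [ 0  0   -5     3     0 ]
r4 -> r4 + 5·r2
  [ 1  1  5/2  -1/6     0 ]
  [ 0  0    1  -3/5  4/35 ]
  [ 0  0    0     0  -1/7 ]
  [ 0  0    0     0   4/7 ]
r3 -> -7·r3
  [ 1  1  5/2  -1/6     0 ]
  [ 0  0    1  -3/5  4/35 ]
  [ 0  0    0     0     1 ]
  [ 0  0    0     0   4/7 ]
r4 -> r4 − 4/7·r3
  [ 1  1  5/2  -1/6     0 ]
  [ 0  0    1  -3/5  4/35 ]
  [ 0  0    0     0     1 ]
  [ 0  0    0     0     0 ]
r2 -> r2 − 4/35·r3
  [ 1  1  5/2  -1/6  0 ]
  [ 0  0    1  -3/5  0 ]
  [ 0  0    0     0  1 ]
  [ 0  0    0     0  0 ]
r1 -> r1 − 5/2·r2
  [ 1  1  0   4/3  0 ]
  [ 0  0  1  -3/5  0 ]
  [ 0  0  0     0  1 ]
  [ 0  0  0     0  0 ]

1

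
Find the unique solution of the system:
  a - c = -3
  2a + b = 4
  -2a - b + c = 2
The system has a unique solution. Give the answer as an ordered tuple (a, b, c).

(3, -2, 6)

Form the augmented matrix and row-reduce:
  [  1   0  -1  |  -3 ]
  [  2   1   0  |   4 ]
  [ -2  -1   1  |   2 ]
ρ2 ← ρ2 − 2·ρ1
  [  1   0  -1  |  -3 ]
  [  0   1   2  |  10 ]
  [ -2  -1   1  |   2 ]
ρ3 ← ρ3 + 2·ρ1
  [ 1   0  -1  |  -3 ]
  [ 0   1   2  |  10 ]
  [ 0  -1  -1  |  -4 ]
ρ3 ← ρ3 + ρ2
  [ 1  0  -1  |  -3 ]
  [ 0  1   2  |  10 ]
  [ 0  0   1  |   6 ]
ρ2 ← ρ2 − 2·ρ3
  [ 1  0  -1  |  -3 ]
  [ 0  1   0  |  -2 ]
  [ 0  0   1  |   6 ]
ρ1 ← ρ1 + ρ3
  [ 1  0  0  |   3 ]
  [ 0  1  0  |  -2 ]
  [ 0  0  1  |   6 ]
Reading off the last column: a = 3, b = -2, c = 6.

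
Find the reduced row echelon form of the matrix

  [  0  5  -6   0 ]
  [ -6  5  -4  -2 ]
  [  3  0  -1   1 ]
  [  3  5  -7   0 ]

[[1, 0, -1/3, 0], [0, 1, -6/5, 0], [0, 0, 0, 1], [0, 0, 0, 0]]

R1 ↔ R2
  [ -6  5  -4  -2 ]
  [  0  5  -6   0 ]
  [  3  0  -1   1 ]
  [  3  5  -7   0 ]
R1 ← -1/6·R1
  [ 1  -5/6  2/3  1/3 ]
  [ 0     5   -6    0 ]
  [ 3     0   -1    1 ]
  [ 3     5   -7    0 ]
R3 ← R3 − 3·R1
  [ 1  -5/6  2/3  1/3 ]
  [ 0     5   -6    0 ]
  [ 0   5/2   -3    0 ]
  [ 3     5   -7    0 ]
R4 ← R4 − 3·R1
  [ 1  -5/6  2/3  1/3 ]
  [ 0     5   -6    0 ]
  [ 0   5/2   -3    0 ]
  [ 0  15/2   -9   -1 ]
R2 ← 1/5·R2
  [ 1  -5/6   2/3  1/3 ]
  [ 0     1  -6/5    0 ]
  [ 0   5/2    -3    0 ]
  [ 0  15/2    -9   -1 ]
R3 ← R3 − 5/2·R2
  [ 1  -5/6   2/3  1/3 ]
  [ 0     1  -6/5    0 ]
  [ 0     0     0    0 ]
  [ 0  15/2    -9   -1 ]
R4 ← R4 − 15/2·R2
  [ 1  -5/6   2/3  1/3 ]
  [ 0     1  -6/5    0 ]
  [ 0     0     0    0 ]
  [ 0     0     0   -1 ]
R3 ↔ R4
  [ 1  -5/6   2/3  1/3 ]
  [ 0     1  -6/5    0 ]
  [ 0     0     0   -1 ]
  [ 0     0     0    0 ]
R3 ← -1·R3
  [ 1  -5/6   2/3  1/3 ]
  [ 0     1  -6/5    0 ]
  [ 0     0     0    1 ]
  [ 0     0     0    0 ]
R1 ← R1 − 1/3·R3
  [ 1  -5/6   2/3  0 ]
  [ 0     1  -6/5  0 ]
  [ 0     0     0  1 ]
  [ 0     0     0  0 ]
R1 ← R1 + 5/6·R2
  [ 1  0  -1/3  0 ]
  [ 0  1  -6/5  0 ]
  [ 0  0     0  1 ]
  [ 0  0     0  0 ]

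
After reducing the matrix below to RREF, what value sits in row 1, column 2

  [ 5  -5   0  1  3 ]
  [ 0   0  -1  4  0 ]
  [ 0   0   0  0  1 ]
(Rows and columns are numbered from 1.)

-1

r1 -> 1/5·r1
  [ 1  -1   0  1/5  3/5 ]
  [ 0   0  -1    4    0 ]
  [ 0   0   0    0    1 ]
r2 -> -1·r2
  [ 1  -1  0  1/5  3/5 ]
  [ 0   0  1   -4    0 ]
  [ 0   0  0    0    1 ]
r1 -> r1 − 3/5·r3
  [ 1  -1  0  1/5  0 ]
  [ 0   0  1   -4  0 ]
  [ 0   0  0    0  1 ]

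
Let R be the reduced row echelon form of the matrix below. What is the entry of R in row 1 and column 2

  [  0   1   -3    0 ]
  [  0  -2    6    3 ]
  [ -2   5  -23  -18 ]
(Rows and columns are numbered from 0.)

-3

Swap R1 and R3.
  [ -2   5  -23  -18 ]
  [  0  -2    6    3 ]
  [  0   1   -3    0 ]
Multiply R1 by -1/2.
  [ 1  -5/2  23/2  9 ]
  [ 0    -2     6  3 ]
  [ 0     1    -3  0 ]
Multiply R2 by -1/2.
  [ 1  -5/2  23/2     9 ]
  [ 0     1    -3  -3/2 ]
  [ 0     1    -3     0 ]
Subtract R2 from R3.
  [ 1  -5/2  23/2     9 ]
  [ 0     1    -3  -3/2 ]
  [ 0     0     0   3/2 ]
Multiply R3 by 2/3.
  [ 1  -5/2  23/2     9 ]
  [ 0     1    -3  -3/2 ]
  [ 0     0     0     1 ]
Add 3/2 times R3 to R2.
  [ 1  -5/2  23/2  9 ]
  [ 0     1    -3  0 ]
  [ 0     0     0  1 ]
Subtract 9 times R3 from R1.
  [ 1  -5/2  23/2  0 ]
  [ 0     1    -3  0 ]
  [ 0     0     0  1 ]
Add 5/2 times R2 to R1.
  [ 1  0   4  0 ]
  [ 0  1  -3  0 ]
  [ 0  0   0  1 ]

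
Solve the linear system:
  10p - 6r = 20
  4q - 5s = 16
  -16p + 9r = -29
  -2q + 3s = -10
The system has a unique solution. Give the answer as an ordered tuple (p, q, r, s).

Form the augmented matrix and row-reduce:
  [  10   0  -6   0  |   20 ]
  [   0   4   0  -5  |   16 ]
  [ -16   0   9   0  |  -29 ]
  [   0  -2   0   3  |  -10 ]
r1 -> 1/10·r1
  [   1   0  -3/5   0  |    2 ]
  [   0   4     0  -5  |   16 ]
  [ -16   0     9   0  |  -29 ]
  [   0  -2     0   3  |  -10 ]
r3 -> r3 + 16·r1
  [ 1   0  -3/5   0  |    2 ]
  [ 0   4     0  -5  |   16 ]
  [ 0   0  -3/5   0  |    3 ]
  [ 0  -2     0   3  |  -10 ]
r2 -> 1/4·r2
  [ 1   0  -3/5     0  |    2 ]
  [ 0   1     0  -5/4  |    4 ]
  [ 0   0  -3/5     0  |    3 ]
  [ 0  -2     0     3  |  -10 ]
r4 -> r4 + 2·r2
  [ 1  0  -3/5     0  |   2 ]
  [ 0  1     0  -5/4  |   4 ]
  [ 0  0  -3/5     0  |   3 ]
  [ 0  0     0   1/2  |  -2 ]
r3 -> -5/3·r3
  [ 1  0  -3/5     0  |   2 ]
  [ 0  1     0  -5/4  |   4 ]
  [ 0  0     1     0  |  -5 ]
  [ 0  0     0   1/2  |  -2 ]
r4 -> 2·r4
  [ 1  0  -3/5     0  |   2 ]
  [ 0  1     0  -5/4  |   4 ]
  [ 0  0     1     0  |  -5 ]
  [ 0  0     0     1  |  -4 ]
r2 -> r2 + 5/4·r4
  [ 1  0  -3/5  0  |   2 ]
  [ 0  1     0  0  |  -1 ]
  [ 0  0     1  0  |  -5 ]
  [ 0  0     0  1  |  -4 ]
r1 -> r1 + 3/5·r3
  [ 1  0  0  0  |  -1 ]
  [ 0  1  0  0  |  -1 ]
  [ 0  0  1  0  |  -5 ]
  [ 0  0  0  1  |  -4 ]
Reading off the last column: p = -1, q = -1, r = -5, s = -4.

(-1, -1, -5, -4)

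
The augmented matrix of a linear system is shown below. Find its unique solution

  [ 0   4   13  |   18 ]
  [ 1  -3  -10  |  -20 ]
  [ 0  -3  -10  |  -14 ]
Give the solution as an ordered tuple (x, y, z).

Swap r1 and r2.
Multiply r2 by 1/4.
Add 3 times r2 to r3.
Multiply r3 by -4.
Subtract 13/4 times r3 from r2.
Add 10 times r3 to r1.
Add 3 times r2 to r1.
Reading off the last column: x = -6, y = -2, z = 2.

(-6, -2, 2)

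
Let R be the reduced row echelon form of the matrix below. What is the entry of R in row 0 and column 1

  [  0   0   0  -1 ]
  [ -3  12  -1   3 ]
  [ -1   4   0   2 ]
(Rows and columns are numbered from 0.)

Swap r1 and r2.
  [ -3  12  -1   3 ]
  [  0   0   0  -1 ]
  [ -1   4   0   2 ]
Multiply r1 by -1/3.
  [  1  -4  1/3  -1 ]
  [  0   0    0  -1 ]
  [ -1   4    0   2 ]
Add r1 to r3.
  [ 1  -4  1/3  -1 ]
  [ 0   0    0  -1 ]
  [ 0   0  1/3   1 ]
Swap r2 and r3.
  [ 1  -4  1/3  -1 ]
  [ 0   0  1/3   1 ]
  [ 0   0    0  -1 ]
Multiply r2 by 3.
  [ 1  -4  1/3  -1 ]
  [ 0   0    1   3 ]
  [ 0   0    0  -1 ]
Multiply r3 by -1.
  [ 1  -4  1/3  -1 ]
  [ 0   0    1   3 ]
  [ 0   0    0   1 ]
Subtract 3 times r3 from r2.
  [ 1  -4  1/3  -1 ]
  [ 0   0    1   0 ]
  [ 0   0    0   1 ]
Add r3 to r1.
  [ 1  -4  1/3  0 ]
  [ 0   0    1  0 ]
  [ 0   0    0  1 ]
Subtract 1/3 times r2 from r1.
  [ 1  -4  0  0 ]
  [ 0   0  1  0 ]
  [ 0   0  0  1 ]

-4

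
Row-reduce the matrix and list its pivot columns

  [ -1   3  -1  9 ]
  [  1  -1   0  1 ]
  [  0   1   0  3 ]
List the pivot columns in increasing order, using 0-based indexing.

r1 := -1·r1
  [ 1  -3  1  -9 ]
  [ 1  -1  0   1 ]
  [ 0   1  0   3 ]
r2 := r2 − r1
  [ 1  -3   1  -9 ]
  [ 0   2  -1  10 ]
  [ 0   1   0   3 ]
r2 := 1/2·r2
  [ 1  -3     1  -9 ]
  [ 0   1  -1/2   5 ]
  [ 0   1     0   3 ]
r3 := r3 − r2
  [ 1  -3     1  -9 ]
  [ 0   1  -1/2   5 ]
  [ 0   0   1/2  -2 ]
r3 := 2·r3
  [ 1  -3     1  -9 ]
  [ 0   1  -1/2   5 ]
  [ 0   0     1  -4 ]
r2 := r2 + 1/2·r3
  [ 1  -3  1  -9 ]
  [ 0   1  0   3 ]
  [ 0   0  1  -4 ]
r1 := r1 − r3
  [ 1  -3  0  -5 ]
  [ 0   1  0   3 ]
  [ 0   0  1  -4 ]
r1 := r1 + 3·r2
  [ 1  0  0   4 ]
  [ 0  1  0   3 ]
  [ 0  0  1  -4 ]
Pivot columns are the columns containing a leading 1.

0, 1, 2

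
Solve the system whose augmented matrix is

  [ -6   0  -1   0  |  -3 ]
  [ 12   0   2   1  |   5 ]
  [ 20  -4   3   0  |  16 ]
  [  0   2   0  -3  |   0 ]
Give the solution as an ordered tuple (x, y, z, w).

(1/2, -3/2, 0, -1)

R1 ← -1/6·R1
  [  1   0  1/6   0  |  1/2 ]
  [ 12   0    2   1  |    5 ]
  [ 20  -4    3   0  |   16 ]
  [  0   2    0  -3  |    0 ]
R2 ← R2 − 12·R1
  [  1   0  1/6   0  |  1/2 ]
  [  0   0    0   1  |   -1 ]
  [ 20  -4    3   0  |   16 ]
  [  0   2    0  -3  |    0 ]
R3 ← R3 − 20·R1
  [ 1   0   1/6   0  |  1/2 ]
  [ 0   0     0   1  |   -1 ]
  [ 0  -4  -1/3   0  |    6 ]
  [ 0   2     0  -3  |    0 ]
R2 <=> R3
  [ 1   0   1/6   0  |  1/2 ]
  [ 0  -4  -1/3   0  |    6 ]
  [ 0   0     0   1  |   -1 ]
  [ 0   2     0  -3  |    0 ]
R2 ← -1/4·R2
  [ 1  0   1/6   0  |   1/2 ]
  [ 0  1  1/12   0  |  -3/2 ]
  [ 0  0     0   1  |    -1 ]
  [ 0  2     0  -3  |     0 ]
R4 ← R4 − 2·R2
  [ 1  0   1/6   0  |   1/2 ]
  [ 0  1  1/12   0  |  -3/2 ]
  [ 0  0     0   1  |    -1 ]
  [ 0  0  -1/6  -3  |     3 ]
R3 <=> R4
  [ 1  0   1/6   0  |   1/2 ]
  [ 0  1  1/12   0  |  -3/2 ]
  [ 0  0  -1/6  -3  |     3 ]
  [ 0  0     0   1  |    -1 ]
R3 ← -6·R3
  [ 1  0   1/6   0  |   1/2 ]
  [ 0  1  1/12   0  |  -3/2 ]
  [ 0  0     1  18  |   -18 ]
  [ 0  0     0   1  |    -1 ]
R3 ← R3 − 18·R4
  [ 1  0   1/6  0  |   1/2 ]
  [ 0  1  1/12  0  |  -3/2 ]
  [ 0  0     1  0  |     0 ]
  [ 0  0     0  1  |    -1 ]
R2 ← R2 − 1/12·R3
  [ 1  0  1/6  0  |   1/2 ]
  [ 0  1    0  0  |  -3/2 ]
  [ 0  0    1  0  |     0 ]
  [ 0  0    0  1  |    -1 ]
R1 ← R1 − 1/6·R3
  [ 1  0  0  0  |   1/2 ]
  [ 0  1  0  0  |  -3/2 ]
  [ 0  0  1  0  |     0 ]
  [ 0  0  0  1  |    -1 ]
Reading off the last column: x = 1/2, y = -3/2, z = 0, w = -1.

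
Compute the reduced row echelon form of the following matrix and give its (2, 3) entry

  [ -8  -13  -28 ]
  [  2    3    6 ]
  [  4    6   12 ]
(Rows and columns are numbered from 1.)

4

R1 ← -1/8·R1
R2 ← R2 − 2·R1
R3 ← R3 − 4·R1
R2 ← -4·R2
R3 ← R3 + 1/2·R2
R1 ← R1 − 13/8·R2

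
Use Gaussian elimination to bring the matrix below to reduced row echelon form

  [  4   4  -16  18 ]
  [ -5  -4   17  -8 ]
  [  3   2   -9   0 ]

Multiply R1 by 1/4.
Add 5 times R1 to R2.
Subtract 3 times R1 from R3.
Add R2 to R3.
Subtract 29/2 times R3 from R2.
Subtract 9/2 times R3 from R1.
Subtract R2 from R1.

[[1, 0, -1, 0], [0, 1, -3, 0], [0, 0, 0, 1]]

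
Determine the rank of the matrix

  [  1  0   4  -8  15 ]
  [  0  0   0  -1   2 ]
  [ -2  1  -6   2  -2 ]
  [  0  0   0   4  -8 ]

rank = 3

Add 2 times ρ1 to ρ3.
Swap ρ2 and ρ3.
Multiply ρ3 by -1.
Subtract 4 times ρ3 from ρ4.
Add 14 times ρ3 to ρ2.
Add 8 times ρ3 to ρ1.
The reduced form has 3 nonzero rows.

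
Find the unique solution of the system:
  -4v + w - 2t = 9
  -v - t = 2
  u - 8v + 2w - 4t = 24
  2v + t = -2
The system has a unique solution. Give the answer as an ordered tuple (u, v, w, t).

Form the augmented matrix and row-reduce:
  [ 0  -4  1  -2  |   9 ]
  [ 0  -1  0  -1  |   2 ]
  [ 1  -8  2  -4  |  24 ]
  [ 0   2  0   1  |  -2 ]
r1 <=> r3
  [ 1  -8  2  -4  |  24 ]
  [ 0  -1  0  -1  |   2 ]
  [ 0  -4  1  -2  |   9 ]
  [ 0   2  0   1  |  -2 ]
r2 -> -1·r2
  [ 1  -8  2  -4  |  24 ]
  [ 0   1  0   1  |  -2 ]
  [ 0  -4  1  -2  |   9 ]
  [ 0   2  0   1  |  -2 ]
r3 -> r3 + 4·r2
  [ 1  -8  2  -4  |  24 ]
  [ 0   1  0   1  |  -2 ]
  [ 0   0  1   2  |   1 ]
  [ 0   2  0   1  |  -2 ]
r4 -> r4 − 2·r2
  [ 1  -8  2  -4  |  24 ]
  [ 0   1  0   1  |  -2 ]
  [ 0   0  1   2  |   1 ]
  [ 0   0  0  -1  |   2 ]
r4 -> -1·r4
  [ 1  -8  2  -4  |  24 ]
  [ 0   1  0   1  |  -2 ]
  [ 0   0  1   2  |   1 ]
  [ 0   0  0   1  |  -2 ]
r3 -> r3 − 2·r4
  [ 1  -8  2  -4  |  24 ]
  [ 0   1  0   1  |  -2 ]
  [ 0   0  1   0  |   5 ]
  [ 0   0  0   1  |  -2 ]
r2 -> r2 − r4
  [ 1  -8  2  -4  |  24 ]
  [ 0   1  0   0  |   0 ]
  [ 0   0  1   0  |   5 ]
  [ 0   0  0   1  |  -2 ]
r1 -> r1 + 4·r4
  [ 1  -8  2  0  |  16 ]
  [ 0   1  0  0  |   0 ]
  [ 0   0  1  0  |   5 ]
  [ 0   0  0  1  |  -2 ]
r1 -> r1 − 2·r3
  [ 1  -8  0  0  |   6 ]
  [ 0   1  0  0  |   0 ]
  [ 0   0  1  0  |   5 ]
  [ 0   0  0  1  |  -2 ]
r1 -> r1 + 8·r2
  [ 1  0  0  0  |   6 ]
  [ 0  1  0  0  |   0 ]
  [ 0  0  1  0  |   5 ]
  [ 0  0  0  1  |  -2 ]
Reading off the last column: u = 6, v = 0, w = 5, t = -2.

(6, 0, 5, -2)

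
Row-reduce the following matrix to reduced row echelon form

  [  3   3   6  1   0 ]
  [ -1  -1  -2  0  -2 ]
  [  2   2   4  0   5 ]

R1 := 1/3·R1
  [  1   1   2  1/3   0 ]
  [ -1  -1  -2    0  -2 ]
  [  2   2   4    0   5 ]
R2 := R2 + R1
  [ 1  1  2  1/3   0 ]
  [ 0  0  0  1/3  -2 ]
  [ 2  2  4    0   5 ]
R3 := R3 − 2·R1
  [ 1  1  2   1/3   0 ]
  [ 0  0  0   1/3  -2 ]
  [ 0  0  0  -2/3   5 ]
R2 := 3·R2
  [ 1  1  2   1/3   0 ]
  [ 0  0  0     1  -6 ]
  [ 0  0  0  -2/3   5 ]
R3 := R3 + 2/3·R2
  [ 1  1  2  1/3   0 ]
  [ 0  0  0    1  -6 ]
  [ 0  0  0    0   1 ]
R2 := R2 + 6·R3
  [ 1  1  2  1/3  0 ]
  [ 0  0  0    1  0 ]
  [ 0  0  0    0  1 ]
R1 := R1 − 1/3·R2
  [ 1  1  2  0  0 ]
  [ 0  0  0  1  0 ]
  [ 0  0  0  0  1 ]

[[1, 1, 2, 0, 0], [0, 0, 0, 1, 0], [0, 0, 0, 0, 1]]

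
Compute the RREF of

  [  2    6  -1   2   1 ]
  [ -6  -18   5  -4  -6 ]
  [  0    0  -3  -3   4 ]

R1 → 1/2·R1
  [  1    3  -1/2   1  1/2 ]
  [ -6  -18     5  -4   -6 ]
  [  0    0    -3  -3    4 ]
R2 → R2 + 6·R1
  [ 1  3  -1/2   1  1/2 ]
  [ 0  0     2   2   -3 ]
  [ 0  0    -3  -3    4 ]
R2 → 1/2·R2
  [ 1  3  -1/2   1   1/2 ]
  [ 0  0     1   1  -3/2 ]
  [ 0  0    -3  -3     4 ]
R3 → R3 + 3·R2
  [ 1  3  -1/2  1   1/2 ]
  [ 0  0     1  1  -3/2 ]
  [ 0  0     0  0  -1/2 ]
R3 → -2·R3
  [ 1  3  -1/2  1   1/2 ]
  [ 0  0     1  1  -3/2 ]
  [ 0  0     0  0     1 ]
R2 → R2 + 3/2·R3
  [ 1  3  -1/2  1  1/2 ]
  [ 0  0     1  1    0 ]
  [ 0  0     0  0    1 ]
R1 → R1 − 1/2·R3
  [ 1  3  -1/2  1  0 ]
  [ 0  0     1  1  0 ]
  [ 0  0     0  0  1 ]
R1 → R1 + 1/2·R2
  [ 1  3  0  3/2  0 ]
  [ 0  0  1    1  0 ]
  [ 0  0  0    0  1 ]

[[1, 3, 0, 3/2, 0], [0, 0, 1, 1, 0], [0, 0, 0, 0, 1]]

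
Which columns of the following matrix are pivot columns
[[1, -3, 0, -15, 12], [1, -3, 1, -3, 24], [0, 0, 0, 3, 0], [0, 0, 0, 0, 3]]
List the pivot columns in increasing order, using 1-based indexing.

1, 3, 4, 5

R2 ← R2 − R1
  [ 1  -3  0  -15  12 ]
  [ 0   0  1   12  12 ]
  [ 0   0  0    3   0 ]
  [ 0   0  0    0   3 ]
R3 ← 1/3·R3
  [ 1  -3  0  -15  12 ]
  [ 0   0  1   12  12 ]
  [ 0   0  0    1   0 ]
  [ 0   0  0    0   3 ]
R4 ← 1/3·R4
  [ 1  -3  0  -15  12 ]
  [ 0   0  1   12  12 ]
  [ 0   0  0    1   0 ]
  [ 0   0  0    0   1 ]
R2 ← R2 − 12·R4
  [ 1  -3  0  -15  12 ]
  [ 0   0  1   12   0 ]
  [ 0   0  0    1   0 ]
  [ 0   0  0    0   1 ]
R1 ← R1 − 12·R4
  [ 1  -3  0  -15  0 ]
  [ 0   0  1   12  0 ]
  [ 0   0  0    1  0 ]
  [ 0   0  0    0  1 ]
R2 ← R2 − 12·R3
  [ 1  -3  0  -15  0 ]
  [ 0   0  1    0  0 ]
  [ 0   0  0    1  0 ]
  [ 0   0  0    0  1 ]
R1 ← R1 + 15·R3
  [ 1  -3  0  0  0 ]
  [ 0   0  1  0  0 ]
  [ 0   0  0  1  0 ]
  [ 0   0  0  0  1 ]
Pivot columns are the columns containing a leading 1.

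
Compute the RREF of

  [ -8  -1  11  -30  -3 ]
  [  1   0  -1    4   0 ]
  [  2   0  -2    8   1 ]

[[1, 0, -1, 4, 0], [0, 1, -3, -2, 0], [0, 0, 0, 0, 1]]

r1 → -1/8·r1
r2 → r2 − r1
r3 → r3 − 2·r1
r2 → -8·r2
r3 → r3 + 1/4·r2
r2 → r2 − 3·r3
r1 → r1 − 3/8·r3
r1 → r1 − 1/8·r2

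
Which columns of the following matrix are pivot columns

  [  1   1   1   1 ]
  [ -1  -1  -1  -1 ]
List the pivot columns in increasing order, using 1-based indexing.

R2 -> R2 + R1
  [ 1  1  1  1 ]
  [ 0  0  0  0 ]
Pivot columns are the columns containing a leading 1.

1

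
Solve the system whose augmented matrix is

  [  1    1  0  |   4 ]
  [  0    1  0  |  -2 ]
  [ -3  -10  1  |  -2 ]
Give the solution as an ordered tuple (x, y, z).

r3 := r3 + 3·r1
r3 := r3 + 7·r2
r1 := r1 − r2
Reading off the last column: x = 6, y = -2, z = -4.

(6, -2, -4)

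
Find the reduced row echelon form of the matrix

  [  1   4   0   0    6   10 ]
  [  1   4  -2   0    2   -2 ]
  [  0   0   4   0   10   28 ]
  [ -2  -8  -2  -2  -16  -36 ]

Subtract R1 from R2.
Add 2 times R1 to R4.
Multiply R2 by -1/2.
Subtract 4 times R2 from R3.
Add 2 times R2 to R4.
Swap R3 and R4.
Multiply R3 by -1/2.
Multiply R4 by 1/2.
Subtract 2 times R4 from R2.
Subtract 6 times R4 from R1.

[[1, 4, 0, 0, 0, -2], [0, 0, 1, 0, 0, 2], [0, 0, 0, 1, 0, 2], [0, 0, 0, 0, 1, 2]]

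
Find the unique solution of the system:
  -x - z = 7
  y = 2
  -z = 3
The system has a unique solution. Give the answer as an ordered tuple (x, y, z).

Form the augmented matrix and row-reduce:
  [ -1  0  -1  |  7 ]
  [  0  1   0  |  2 ]
  [  0  0  -1  |  3 ]
ρ1 -> -1·ρ1
  [ 1  0   1  |  -7 ]
  [ 0  1   0  |   2 ]
  [ 0  0  -1  |   3 ]
ρ3 -> -1·ρ3
  [ 1  0  1  |  -7 ]
  [ 0  1  0  |   2 ]
  [ 0  0  1  |  -3 ]
ρ1 -> ρ1 − ρ3
  [ 1  0  0  |  -4 ]
  [ 0  1  0  |   2 ]
  [ 0  0  1  |  -3 ]
Reading off the last column: x = -4, y = 2, z = -3.

(-4, 2, -3)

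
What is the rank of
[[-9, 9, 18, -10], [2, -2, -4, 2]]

rank = 2

R1 → -1/9·R1
  [ 1  -1  -2  10/9 ]
  [ 2  -2  -4     2 ]
R2 → R2 − 2·R1
  [ 1  -1  -2  10/9 ]
  [ 0   0   0  -2/9 ]
R2 → -9/2·R2
  [ 1  -1  -2  10/9 ]
  [ 0   0   0     1 ]
R1 → R1 − 10/9·R2
  [ 1  -1  -2  0 ]
  [ 0   0   0  1 ]
The reduced form has 2 nonzero rows.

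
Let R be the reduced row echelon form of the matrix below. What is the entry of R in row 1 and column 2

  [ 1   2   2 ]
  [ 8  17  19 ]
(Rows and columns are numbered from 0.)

R2 ← R2 − 8·R1
R1 ← R1 − 2·R2

3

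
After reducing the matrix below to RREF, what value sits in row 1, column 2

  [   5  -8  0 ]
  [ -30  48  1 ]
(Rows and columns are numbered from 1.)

-8/5

Multiply ρ1 by 1/5.
  [   1  -8/5  0 ]
  [ -30    48  1 ]
Add 30 times ρ1 to ρ2.
  [ 1  -8/5  0 ]
  [ 0     0  1 ]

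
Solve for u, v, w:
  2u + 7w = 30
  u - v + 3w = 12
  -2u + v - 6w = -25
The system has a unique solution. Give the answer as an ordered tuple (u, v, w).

(1, 1, 4)

Form the augmented matrix and row-reduce:
  [  2   0   7  |   30 ]
  [  1  -1   3  |   12 ]
  [ -2   1  -6  |  -25 ]
Multiply ρ1 by 1/2.
  [  1   0  7/2  |   15 ]
  [  1  -1    3  |   12 ]
  [ -2   1   -6  |  -25 ]
Subtract ρ1 from ρ2.
  [  1   0   7/2  |   15 ]
  [  0  -1  -1/2  |   -3 ]
  [ -2   1    -6  |  -25 ]
Add 2 times ρ1 to ρ3.
  [ 1   0   7/2  |  15 ]
  [ 0  -1  -1/2  |  -3 ]
  [ 0   1     1  |   5 ]
Multiply ρ2 by -1.
  [ 1  0  7/2  |  15 ]
  [ 0  1  1/2  |   3 ]
  [ 0  1    1  |   5 ]
Subtract ρ2 from ρ3.
  [ 1  0  7/2  |  15 ]
  [ 0  1  1/2  |   3 ]
  [ 0  0  1/2  |   2 ]
Multiply ρ3 by 2.
  [ 1  0  7/2  |  15 ]
  [ 0  1  1/2  |   3 ]
  [ 0  0    1  |   4 ]
Subtract 1/2 times ρ3 from ρ2.
  [ 1  0  7/2  |  15 ]
  [ 0  1    0  |   1 ]
  [ 0  0    1  |   4 ]
Subtract 7/2 times ρ3 from ρ1.
  [ 1  0  0  |  1 ]
  [ 0  1  0  |  1 ]
  [ 0  0  1  |  4 ]
Reading off the last column: u = 1, v = 1, w = 4.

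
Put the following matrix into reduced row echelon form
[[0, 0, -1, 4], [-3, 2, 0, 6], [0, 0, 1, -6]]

[[1, -2/3, 0, 0], [0, 0, 1, 0], [0, 0, 0, 1]]

R1 <=> R2
  [ -3  2   0   6 ]
  [  0  0  -1   4 ]
  [  0  0   1  -6 ]
R1 := -1/3·R1
  [ 1  -2/3   0  -2 ]
  [ 0     0  -1   4 ]
  [ 0     0   1  -6 ]
R2 := -1·R2
  [ 1  -2/3  0  -2 ]
  [ 0     0  1  -4 ]
  [ 0     0  1  -6 ]
R3 := R3 − R2
  [ 1  -2/3  0  -2 ]
  [ 0     0  1  -4 ]
  [ 0     0  0  -2 ]
R3 := -1/2·R3
  [ 1  -2/3  0  -2 ]
  [ 0     0  1  -4 ]
  [ 0     0  0   1 ]
R2 := R2 + 4·R3
  [ 1  -2/3  0  -2 ]
  [ 0     0  1   0 ]
  [ 0     0  0   1 ]
R1 := R1 + 2·R3
  [ 1  -2/3  0  0 ]
  [ 0     0  1  0 ]
  [ 0     0  0  1 ]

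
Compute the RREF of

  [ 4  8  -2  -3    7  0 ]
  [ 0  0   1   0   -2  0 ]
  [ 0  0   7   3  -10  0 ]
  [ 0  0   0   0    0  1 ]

[[1, 2, 0, 0, 7/4, 0], [0, 0, 1, 0, -2, 0], [0, 0, 0, 1, 4/3, 0], [0, 0, 0, 0, 0, 1]]

R1 -> 1/4·R1
  [ 1  2  -1/2  -3/4  7/4  0 ]
  [ 0  0     1     0   -2  0 ]
  [ 0  0     7     3  -10  0 ]
  [ 0  0     0     0    0  1 ]
R3 -> R3 − 7·R2
  [ 1  2  -1/2  -3/4  7/4  0 ]
  [ 0  0     1     0   -2  0 ]
  [ 0  0     0     3    4  0 ]
  [ 0  0     0     0    0  1 ]
R3 -> 1/3·R3
  [ 1  2  -1/2  -3/4  7/4  0 ]
  [ 0  0     1     0   -2  0 ]
  [ 0  0     0     1  4/3  0 ]
  [ 0  0     0     0    0  1 ]
R1 -> R1 + 3/4·R3
  [ 1  2  -1/2  0  11/4  0 ]
  [ 0  0     1  0    -2  0 ]
  [ 0  0     0  1   4/3  0 ]
  [ 0  0     0  0     0  1 ]
R1 -> R1 + 1/2·R2
  [ 1  2  0  0  7/4  0 ]
  [ 0  0  1  0   -2  0 ]
  [ 0  0  0  1  4/3  0 ]
  [ 0  0  0  0    0  1 ]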